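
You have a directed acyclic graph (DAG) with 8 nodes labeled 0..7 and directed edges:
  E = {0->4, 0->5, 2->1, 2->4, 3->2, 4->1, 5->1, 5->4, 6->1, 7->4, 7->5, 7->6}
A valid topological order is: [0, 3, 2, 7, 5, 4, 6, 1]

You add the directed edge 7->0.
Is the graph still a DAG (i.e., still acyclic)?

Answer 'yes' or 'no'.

Given toposort: [0, 3, 2, 7, 5, 4, 6, 1]
Position of 7: index 3; position of 0: index 0
New edge 7->0: backward (u after v in old order)
Backward edge: old toposort is now invalid. Check if this creates a cycle.
Does 0 already reach 7? Reachable from 0: [0, 1, 4, 5]. NO -> still a DAG (reorder needed).
Still a DAG? yes

Answer: yes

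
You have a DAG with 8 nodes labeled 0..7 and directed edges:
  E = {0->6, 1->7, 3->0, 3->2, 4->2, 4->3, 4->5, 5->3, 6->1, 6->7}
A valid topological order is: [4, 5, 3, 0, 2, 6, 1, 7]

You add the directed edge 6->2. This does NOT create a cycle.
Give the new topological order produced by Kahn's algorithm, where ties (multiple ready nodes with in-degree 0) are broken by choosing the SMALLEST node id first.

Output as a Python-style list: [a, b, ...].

Old toposort: [4, 5, 3, 0, 2, 6, 1, 7]
Added edge: 6->2
Position of 6 (5) > position of 2 (4). Must reorder: 6 must now come before 2.
Run Kahn's algorithm (break ties by smallest node id):
  initial in-degrees: [1, 1, 3, 2, 0, 1, 1, 2]
  ready (indeg=0): [4]
  pop 4: indeg[2]->2; indeg[3]->1; indeg[5]->0 | ready=[5] | order so far=[4]
  pop 5: indeg[3]->0 | ready=[3] | order so far=[4, 5]
  pop 3: indeg[0]->0; indeg[2]->1 | ready=[0] | order so far=[4, 5, 3]
  pop 0: indeg[6]->0 | ready=[6] | order so far=[4, 5, 3, 0]
  pop 6: indeg[1]->0; indeg[2]->0; indeg[7]->1 | ready=[1, 2] | order so far=[4, 5, 3, 0, 6]
  pop 1: indeg[7]->0 | ready=[2, 7] | order so far=[4, 5, 3, 0, 6, 1]
  pop 2: no out-edges | ready=[7] | order so far=[4, 5, 3, 0, 6, 1, 2]
  pop 7: no out-edges | ready=[] | order so far=[4, 5, 3, 0, 6, 1, 2, 7]
  Result: [4, 5, 3, 0, 6, 1, 2, 7]

Answer: [4, 5, 3, 0, 6, 1, 2, 7]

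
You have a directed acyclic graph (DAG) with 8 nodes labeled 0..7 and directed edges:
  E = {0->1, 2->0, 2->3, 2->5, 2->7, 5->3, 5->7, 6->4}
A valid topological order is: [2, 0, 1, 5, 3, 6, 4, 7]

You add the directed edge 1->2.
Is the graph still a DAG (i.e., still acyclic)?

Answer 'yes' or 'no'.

Answer: no

Derivation:
Given toposort: [2, 0, 1, 5, 3, 6, 4, 7]
Position of 1: index 2; position of 2: index 0
New edge 1->2: backward (u after v in old order)
Backward edge: old toposort is now invalid. Check if this creates a cycle.
Does 2 already reach 1? Reachable from 2: [0, 1, 2, 3, 5, 7]. YES -> cycle!
Still a DAG? no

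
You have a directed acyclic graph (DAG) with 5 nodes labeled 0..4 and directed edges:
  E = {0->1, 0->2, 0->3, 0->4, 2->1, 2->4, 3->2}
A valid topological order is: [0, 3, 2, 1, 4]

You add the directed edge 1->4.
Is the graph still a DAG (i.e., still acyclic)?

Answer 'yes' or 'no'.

Given toposort: [0, 3, 2, 1, 4]
Position of 1: index 3; position of 4: index 4
New edge 1->4: forward
Forward edge: respects the existing order. Still a DAG, same toposort still valid.
Still a DAG? yes

Answer: yes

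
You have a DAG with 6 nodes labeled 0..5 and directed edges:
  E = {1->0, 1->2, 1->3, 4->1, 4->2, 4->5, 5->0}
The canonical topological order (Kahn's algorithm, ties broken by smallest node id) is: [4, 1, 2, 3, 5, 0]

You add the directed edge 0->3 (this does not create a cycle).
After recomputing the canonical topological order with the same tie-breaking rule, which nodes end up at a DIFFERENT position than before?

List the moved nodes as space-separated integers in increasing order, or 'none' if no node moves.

Answer: 0 3 5

Derivation:
Old toposort: [4, 1, 2, 3, 5, 0]
Added edge 0->3
Recompute Kahn (smallest-id tiebreak):
  initial in-degrees: [2, 1, 2, 2, 0, 1]
  ready (indeg=0): [4]
  pop 4: indeg[1]->0; indeg[2]->1; indeg[5]->0 | ready=[1, 5] | order so far=[4]
  pop 1: indeg[0]->1; indeg[2]->0; indeg[3]->1 | ready=[2, 5] | order so far=[4, 1]
  pop 2: no out-edges | ready=[5] | order so far=[4, 1, 2]
  pop 5: indeg[0]->0 | ready=[0] | order so far=[4, 1, 2, 5]
  pop 0: indeg[3]->0 | ready=[3] | order so far=[4, 1, 2, 5, 0]
  pop 3: no out-edges | ready=[] | order so far=[4, 1, 2, 5, 0, 3]
New canonical toposort: [4, 1, 2, 5, 0, 3]
Compare positions:
  Node 0: index 5 -> 4 (moved)
  Node 1: index 1 -> 1 (same)
  Node 2: index 2 -> 2 (same)
  Node 3: index 3 -> 5 (moved)
  Node 4: index 0 -> 0 (same)
  Node 5: index 4 -> 3 (moved)
Nodes that changed position: 0 3 5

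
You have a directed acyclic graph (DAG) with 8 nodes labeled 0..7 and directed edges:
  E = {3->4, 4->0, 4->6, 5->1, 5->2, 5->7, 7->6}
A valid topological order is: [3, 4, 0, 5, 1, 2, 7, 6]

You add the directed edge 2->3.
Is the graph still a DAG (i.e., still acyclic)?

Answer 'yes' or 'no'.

Given toposort: [3, 4, 0, 5, 1, 2, 7, 6]
Position of 2: index 5; position of 3: index 0
New edge 2->3: backward (u after v in old order)
Backward edge: old toposort is now invalid. Check if this creates a cycle.
Does 3 already reach 2? Reachable from 3: [0, 3, 4, 6]. NO -> still a DAG (reorder needed).
Still a DAG? yes

Answer: yes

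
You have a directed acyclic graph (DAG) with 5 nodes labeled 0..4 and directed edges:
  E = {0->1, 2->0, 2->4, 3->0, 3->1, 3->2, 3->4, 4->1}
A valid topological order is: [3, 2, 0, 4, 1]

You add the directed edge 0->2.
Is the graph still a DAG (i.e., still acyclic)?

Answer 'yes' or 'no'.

Given toposort: [3, 2, 0, 4, 1]
Position of 0: index 2; position of 2: index 1
New edge 0->2: backward (u after v in old order)
Backward edge: old toposort is now invalid. Check if this creates a cycle.
Does 2 already reach 0? Reachable from 2: [0, 1, 2, 4]. YES -> cycle!
Still a DAG? no

Answer: no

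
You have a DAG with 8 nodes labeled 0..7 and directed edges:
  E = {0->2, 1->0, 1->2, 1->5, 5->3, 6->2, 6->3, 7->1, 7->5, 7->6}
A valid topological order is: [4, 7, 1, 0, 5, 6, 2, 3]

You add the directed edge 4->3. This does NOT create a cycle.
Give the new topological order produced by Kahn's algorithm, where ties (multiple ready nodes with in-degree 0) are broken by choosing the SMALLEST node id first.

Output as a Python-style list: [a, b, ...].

Answer: [4, 7, 1, 0, 5, 6, 2, 3]

Derivation:
Old toposort: [4, 7, 1, 0, 5, 6, 2, 3]
Added edge: 4->3
Position of 4 (0) < position of 3 (7). Old order still valid.
Run Kahn's algorithm (break ties by smallest node id):
  initial in-degrees: [1, 1, 3, 3, 0, 2, 1, 0]
  ready (indeg=0): [4, 7]
  pop 4: indeg[3]->2 | ready=[7] | order so far=[4]
  pop 7: indeg[1]->0; indeg[5]->1; indeg[6]->0 | ready=[1, 6] | order so far=[4, 7]
  pop 1: indeg[0]->0; indeg[2]->2; indeg[5]->0 | ready=[0, 5, 6] | order so far=[4, 7, 1]
  pop 0: indeg[2]->1 | ready=[5, 6] | order so far=[4, 7, 1, 0]
  pop 5: indeg[3]->1 | ready=[6] | order so far=[4, 7, 1, 0, 5]
  pop 6: indeg[2]->0; indeg[3]->0 | ready=[2, 3] | order so far=[4, 7, 1, 0, 5, 6]
  pop 2: no out-edges | ready=[3] | order so far=[4, 7, 1, 0, 5, 6, 2]
  pop 3: no out-edges | ready=[] | order so far=[4, 7, 1, 0, 5, 6, 2, 3]
  Result: [4, 7, 1, 0, 5, 6, 2, 3]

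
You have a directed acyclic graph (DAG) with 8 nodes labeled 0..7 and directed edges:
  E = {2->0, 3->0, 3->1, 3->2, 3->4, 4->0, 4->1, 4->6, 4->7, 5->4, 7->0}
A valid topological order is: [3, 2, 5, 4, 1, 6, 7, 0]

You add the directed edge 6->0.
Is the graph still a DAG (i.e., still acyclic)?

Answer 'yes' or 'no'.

Given toposort: [3, 2, 5, 4, 1, 6, 7, 0]
Position of 6: index 5; position of 0: index 7
New edge 6->0: forward
Forward edge: respects the existing order. Still a DAG, same toposort still valid.
Still a DAG? yes

Answer: yes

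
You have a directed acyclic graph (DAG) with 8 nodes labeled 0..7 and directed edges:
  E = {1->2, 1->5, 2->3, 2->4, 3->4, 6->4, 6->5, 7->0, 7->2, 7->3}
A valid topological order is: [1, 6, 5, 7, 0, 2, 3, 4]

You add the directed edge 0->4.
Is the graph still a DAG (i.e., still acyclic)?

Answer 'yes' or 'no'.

Answer: yes

Derivation:
Given toposort: [1, 6, 5, 7, 0, 2, 3, 4]
Position of 0: index 4; position of 4: index 7
New edge 0->4: forward
Forward edge: respects the existing order. Still a DAG, same toposort still valid.
Still a DAG? yes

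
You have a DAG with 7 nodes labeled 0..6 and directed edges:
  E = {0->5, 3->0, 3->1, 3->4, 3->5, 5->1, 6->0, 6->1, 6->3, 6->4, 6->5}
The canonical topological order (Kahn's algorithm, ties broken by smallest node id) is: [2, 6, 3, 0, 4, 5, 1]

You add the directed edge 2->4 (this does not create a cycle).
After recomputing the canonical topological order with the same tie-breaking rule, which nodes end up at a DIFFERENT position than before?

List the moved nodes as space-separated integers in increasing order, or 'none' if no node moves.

Answer: none

Derivation:
Old toposort: [2, 6, 3, 0, 4, 5, 1]
Added edge 2->4
Recompute Kahn (smallest-id tiebreak):
  initial in-degrees: [2, 3, 0, 1, 3, 3, 0]
  ready (indeg=0): [2, 6]
  pop 2: indeg[4]->2 | ready=[6] | order so far=[2]
  pop 6: indeg[0]->1; indeg[1]->2; indeg[3]->0; indeg[4]->1; indeg[5]->2 | ready=[3] | order so far=[2, 6]
  pop 3: indeg[0]->0; indeg[1]->1; indeg[4]->0; indeg[5]->1 | ready=[0, 4] | order so far=[2, 6, 3]
  pop 0: indeg[5]->0 | ready=[4, 5] | order so far=[2, 6, 3, 0]
  pop 4: no out-edges | ready=[5] | order so far=[2, 6, 3, 0, 4]
  pop 5: indeg[1]->0 | ready=[1] | order so far=[2, 6, 3, 0, 4, 5]
  pop 1: no out-edges | ready=[] | order so far=[2, 6, 3, 0, 4, 5, 1]
New canonical toposort: [2, 6, 3, 0, 4, 5, 1]
Compare positions:
  Node 0: index 3 -> 3 (same)
  Node 1: index 6 -> 6 (same)
  Node 2: index 0 -> 0 (same)
  Node 3: index 2 -> 2 (same)
  Node 4: index 4 -> 4 (same)
  Node 5: index 5 -> 5 (same)
  Node 6: index 1 -> 1 (same)
Nodes that changed position: none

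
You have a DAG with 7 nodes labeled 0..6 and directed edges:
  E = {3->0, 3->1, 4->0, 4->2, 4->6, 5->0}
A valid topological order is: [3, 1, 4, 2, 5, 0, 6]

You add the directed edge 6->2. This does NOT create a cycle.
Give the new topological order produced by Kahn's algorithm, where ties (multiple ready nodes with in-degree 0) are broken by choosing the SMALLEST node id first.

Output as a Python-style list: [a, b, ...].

Old toposort: [3, 1, 4, 2, 5, 0, 6]
Added edge: 6->2
Position of 6 (6) > position of 2 (3). Must reorder: 6 must now come before 2.
Run Kahn's algorithm (break ties by smallest node id):
  initial in-degrees: [3, 1, 2, 0, 0, 0, 1]
  ready (indeg=0): [3, 4, 5]
  pop 3: indeg[0]->2; indeg[1]->0 | ready=[1, 4, 5] | order so far=[3]
  pop 1: no out-edges | ready=[4, 5] | order so far=[3, 1]
  pop 4: indeg[0]->1; indeg[2]->1; indeg[6]->0 | ready=[5, 6] | order so far=[3, 1, 4]
  pop 5: indeg[0]->0 | ready=[0, 6] | order so far=[3, 1, 4, 5]
  pop 0: no out-edges | ready=[6] | order so far=[3, 1, 4, 5, 0]
  pop 6: indeg[2]->0 | ready=[2] | order so far=[3, 1, 4, 5, 0, 6]
  pop 2: no out-edges | ready=[] | order so far=[3, 1, 4, 5, 0, 6, 2]
  Result: [3, 1, 4, 5, 0, 6, 2]

Answer: [3, 1, 4, 5, 0, 6, 2]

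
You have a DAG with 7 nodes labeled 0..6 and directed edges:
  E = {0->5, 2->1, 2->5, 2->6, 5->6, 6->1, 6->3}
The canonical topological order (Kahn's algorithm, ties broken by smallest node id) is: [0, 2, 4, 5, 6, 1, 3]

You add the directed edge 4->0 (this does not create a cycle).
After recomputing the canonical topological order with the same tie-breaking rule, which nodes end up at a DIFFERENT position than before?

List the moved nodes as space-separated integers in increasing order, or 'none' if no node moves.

Answer: 0 2 4

Derivation:
Old toposort: [0, 2, 4, 5, 6, 1, 3]
Added edge 4->0
Recompute Kahn (smallest-id tiebreak):
  initial in-degrees: [1, 2, 0, 1, 0, 2, 2]
  ready (indeg=0): [2, 4]
  pop 2: indeg[1]->1; indeg[5]->1; indeg[6]->1 | ready=[4] | order so far=[2]
  pop 4: indeg[0]->0 | ready=[0] | order so far=[2, 4]
  pop 0: indeg[5]->0 | ready=[5] | order so far=[2, 4, 0]
  pop 5: indeg[6]->0 | ready=[6] | order so far=[2, 4, 0, 5]
  pop 6: indeg[1]->0; indeg[3]->0 | ready=[1, 3] | order so far=[2, 4, 0, 5, 6]
  pop 1: no out-edges | ready=[3] | order so far=[2, 4, 0, 5, 6, 1]
  pop 3: no out-edges | ready=[] | order so far=[2, 4, 0, 5, 6, 1, 3]
New canonical toposort: [2, 4, 0, 5, 6, 1, 3]
Compare positions:
  Node 0: index 0 -> 2 (moved)
  Node 1: index 5 -> 5 (same)
  Node 2: index 1 -> 0 (moved)
  Node 3: index 6 -> 6 (same)
  Node 4: index 2 -> 1 (moved)
  Node 5: index 3 -> 3 (same)
  Node 6: index 4 -> 4 (same)
Nodes that changed position: 0 2 4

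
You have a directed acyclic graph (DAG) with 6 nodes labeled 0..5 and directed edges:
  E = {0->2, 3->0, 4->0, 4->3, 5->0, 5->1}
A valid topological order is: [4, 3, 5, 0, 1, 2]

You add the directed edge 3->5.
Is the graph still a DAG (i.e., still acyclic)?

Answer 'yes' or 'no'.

Given toposort: [4, 3, 5, 0, 1, 2]
Position of 3: index 1; position of 5: index 2
New edge 3->5: forward
Forward edge: respects the existing order. Still a DAG, same toposort still valid.
Still a DAG? yes

Answer: yes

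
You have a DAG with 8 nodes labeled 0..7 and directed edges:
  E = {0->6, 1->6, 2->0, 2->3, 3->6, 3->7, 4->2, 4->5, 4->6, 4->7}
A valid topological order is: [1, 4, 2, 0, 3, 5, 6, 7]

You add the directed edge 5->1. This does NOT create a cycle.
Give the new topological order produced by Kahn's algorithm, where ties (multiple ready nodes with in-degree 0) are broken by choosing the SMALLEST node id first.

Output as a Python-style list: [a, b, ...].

Answer: [4, 2, 0, 3, 5, 1, 6, 7]

Derivation:
Old toposort: [1, 4, 2, 0, 3, 5, 6, 7]
Added edge: 5->1
Position of 5 (5) > position of 1 (0). Must reorder: 5 must now come before 1.
Run Kahn's algorithm (break ties by smallest node id):
  initial in-degrees: [1, 1, 1, 1, 0, 1, 4, 2]
  ready (indeg=0): [4]
  pop 4: indeg[2]->0; indeg[5]->0; indeg[6]->3; indeg[7]->1 | ready=[2, 5] | order so far=[4]
  pop 2: indeg[0]->0; indeg[3]->0 | ready=[0, 3, 5] | order so far=[4, 2]
  pop 0: indeg[6]->2 | ready=[3, 5] | order so far=[4, 2, 0]
  pop 3: indeg[6]->1; indeg[7]->0 | ready=[5, 7] | order so far=[4, 2, 0, 3]
  pop 5: indeg[1]->0 | ready=[1, 7] | order so far=[4, 2, 0, 3, 5]
  pop 1: indeg[6]->0 | ready=[6, 7] | order so far=[4, 2, 0, 3, 5, 1]
  pop 6: no out-edges | ready=[7] | order so far=[4, 2, 0, 3, 5, 1, 6]
  pop 7: no out-edges | ready=[] | order so far=[4, 2, 0, 3, 5, 1, 6, 7]
  Result: [4, 2, 0, 3, 5, 1, 6, 7]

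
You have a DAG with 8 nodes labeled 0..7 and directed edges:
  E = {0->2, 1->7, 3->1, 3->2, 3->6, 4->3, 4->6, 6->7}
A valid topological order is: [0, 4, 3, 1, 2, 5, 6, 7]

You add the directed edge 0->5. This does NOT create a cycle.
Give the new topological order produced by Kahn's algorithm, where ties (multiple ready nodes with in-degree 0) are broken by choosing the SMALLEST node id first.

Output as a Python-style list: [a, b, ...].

Old toposort: [0, 4, 3, 1, 2, 5, 6, 7]
Added edge: 0->5
Position of 0 (0) < position of 5 (5). Old order still valid.
Run Kahn's algorithm (break ties by smallest node id):
  initial in-degrees: [0, 1, 2, 1, 0, 1, 2, 2]
  ready (indeg=0): [0, 4]
  pop 0: indeg[2]->1; indeg[5]->0 | ready=[4, 5] | order so far=[0]
  pop 4: indeg[3]->0; indeg[6]->1 | ready=[3, 5] | order so far=[0, 4]
  pop 3: indeg[1]->0; indeg[2]->0; indeg[6]->0 | ready=[1, 2, 5, 6] | order so far=[0, 4, 3]
  pop 1: indeg[7]->1 | ready=[2, 5, 6] | order so far=[0, 4, 3, 1]
  pop 2: no out-edges | ready=[5, 6] | order so far=[0, 4, 3, 1, 2]
  pop 5: no out-edges | ready=[6] | order so far=[0, 4, 3, 1, 2, 5]
  pop 6: indeg[7]->0 | ready=[7] | order so far=[0, 4, 3, 1, 2, 5, 6]
  pop 7: no out-edges | ready=[] | order so far=[0, 4, 3, 1, 2, 5, 6, 7]
  Result: [0, 4, 3, 1, 2, 5, 6, 7]

Answer: [0, 4, 3, 1, 2, 5, 6, 7]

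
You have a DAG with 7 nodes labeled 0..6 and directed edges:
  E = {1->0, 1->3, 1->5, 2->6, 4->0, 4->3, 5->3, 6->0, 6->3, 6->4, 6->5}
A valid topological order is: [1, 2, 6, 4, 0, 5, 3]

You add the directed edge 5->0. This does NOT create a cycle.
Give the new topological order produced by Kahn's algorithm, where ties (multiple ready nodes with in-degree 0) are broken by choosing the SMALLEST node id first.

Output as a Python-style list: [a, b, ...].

Old toposort: [1, 2, 6, 4, 0, 5, 3]
Added edge: 5->0
Position of 5 (5) > position of 0 (4). Must reorder: 5 must now come before 0.
Run Kahn's algorithm (break ties by smallest node id):
  initial in-degrees: [4, 0, 0, 4, 1, 2, 1]
  ready (indeg=0): [1, 2]
  pop 1: indeg[0]->3; indeg[3]->3; indeg[5]->1 | ready=[2] | order so far=[1]
  pop 2: indeg[6]->0 | ready=[6] | order so far=[1, 2]
  pop 6: indeg[0]->2; indeg[3]->2; indeg[4]->0; indeg[5]->0 | ready=[4, 5] | order so far=[1, 2, 6]
  pop 4: indeg[0]->1; indeg[3]->1 | ready=[5] | order so far=[1, 2, 6, 4]
  pop 5: indeg[0]->0; indeg[3]->0 | ready=[0, 3] | order so far=[1, 2, 6, 4, 5]
  pop 0: no out-edges | ready=[3] | order so far=[1, 2, 6, 4, 5, 0]
  pop 3: no out-edges | ready=[] | order so far=[1, 2, 6, 4, 5, 0, 3]
  Result: [1, 2, 6, 4, 5, 0, 3]

Answer: [1, 2, 6, 4, 5, 0, 3]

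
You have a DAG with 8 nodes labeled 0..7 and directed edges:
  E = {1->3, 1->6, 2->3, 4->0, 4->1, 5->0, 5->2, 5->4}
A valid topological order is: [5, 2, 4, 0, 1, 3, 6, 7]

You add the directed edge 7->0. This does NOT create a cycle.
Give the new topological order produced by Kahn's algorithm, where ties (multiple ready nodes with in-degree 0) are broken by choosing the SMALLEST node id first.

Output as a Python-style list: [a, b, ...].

Answer: [5, 2, 4, 1, 3, 6, 7, 0]

Derivation:
Old toposort: [5, 2, 4, 0, 1, 3, 6, 7]
Added edge: 7->0
Position of 7 (7) > position of 0 (3). Must reorder: 7 must now come before 0.
Run Kahn's algorithm (break ties by smallest node id):
  initial in-degrees: [3, 1, 1, 2, 1, 0, 1, 0]
  ready (indeg=0): [5, 7]
  pop 5: indeg[0]->2; indeg[2]->0; indeg[4]->0 | ready=[2, 4, 7] | order so far=[5]
  pop 2: indeg[3]->1 | ready=[4, 7] | order so far=[5, 2]
  pop 4: indeg[0]->1; indeg[1]->0 | ready=[1, 7] | order so far=[5, 2, 4]
  pop 1: indeg[3]->0; indeg[6]->0 | ready=[3, 6, 7] | order so far=[5, 2, 4, 1]
  pop 3: no out-edges | ready=[6, 7] | order so far=[5, 2, 4, 1, 3]
  pop 6: no out-edges | ready=[7] | order so far=[5, 2, 4, 1, 3, 6]
  pop 7: indeg[0]->0 | ready=[0] | order so far=[5, 2, 4, 1, 3, 6, 7]
  pop 0: no out-edges | ready=[] | order so far=[5, 2, 4, 1, 3, 6, 7, 0]
  Result: [5, 2, 4, 1, 3, 6, 7, 0]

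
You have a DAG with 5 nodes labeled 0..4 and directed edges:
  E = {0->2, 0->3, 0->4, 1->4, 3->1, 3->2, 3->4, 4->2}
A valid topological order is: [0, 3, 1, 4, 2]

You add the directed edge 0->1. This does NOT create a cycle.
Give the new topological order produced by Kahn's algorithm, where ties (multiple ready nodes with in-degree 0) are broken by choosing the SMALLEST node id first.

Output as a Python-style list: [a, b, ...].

Answer: [0, 3, 1, 4, 2]

Derivation:
Old toposort: [0, 3, 1, 4, 2]
Added edge: 0->1
Position of 0 (0) < position of 1 (2). Old order still valid.
Run Kahn's algorithm (break ties by smallest node id):
  initial in-degrees: [0, 2, 3, 1, 3]
  ready (indeg=0): [0]
  pop 0: indeg[1]->1; indeg[2]->2; indeg[3]->0; indeg[4]->2 | ready=[3] | order so far=[0]
  pop 3: indeg[1]->0; indeg[2]->1; indeg[4]->1 | ready=[1] | order so far=[0, 3]
  pop 1: indeg[4]->0 | ready=[4] | order so far=[0, 3, 1]
  pop 4: indeg[2]->0 | ready=[2] | order so far=[0, 3, 1, 4]
  pop 2: no out-edges | ready=[] | order so far=[0, 3, 1, 4, 2]
  Result: [0, 3, 1, 4, 2]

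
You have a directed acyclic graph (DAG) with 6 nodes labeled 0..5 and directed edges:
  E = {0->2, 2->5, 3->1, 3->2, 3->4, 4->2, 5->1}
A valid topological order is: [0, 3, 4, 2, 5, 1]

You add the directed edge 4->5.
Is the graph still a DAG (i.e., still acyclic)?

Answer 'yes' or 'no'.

Given toposort: [0, 3, 4, 2, 5, 1]
Position of 4: index 2; position of 5: index 4
New edge 4->5: forward
Forward edge: respects the existing order. Still a DAG, same toposort still valid.
Still a DAG? yes

Answer: yes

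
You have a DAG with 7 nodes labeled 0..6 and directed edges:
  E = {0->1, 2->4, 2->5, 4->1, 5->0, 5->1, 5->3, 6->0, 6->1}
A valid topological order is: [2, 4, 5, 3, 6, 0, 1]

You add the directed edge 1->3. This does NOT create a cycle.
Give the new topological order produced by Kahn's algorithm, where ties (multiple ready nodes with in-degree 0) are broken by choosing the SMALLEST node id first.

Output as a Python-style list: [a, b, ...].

Answer: [2, 4, 5, 6, 0, 1, 3]

Derivation:
Old toposort: [2, 4, 5, 3, 6, 0, 1]
Added edge: 1->3
Position of 1 (6) > position of 3 (3). Must reorder: 1 must now come before 3.
Run Kahn's algorithm (break ties by smallest node id):
  initial in-degrees: [2, 4, 0, 2, 1, 1, 0]
  ready (indeg=0): [2, 6]
  pop 2: indeg[4]->0; indeg[5]->0 | ready=[4, 5, 6] | order so far=[2]
  pop 4: indeg[1]->3 | ready=[5, 6] | order so far=[2, 4]
  pop 5: indeg[0]->1; indeg[1]->2; indeg[3]->1 | ready=[6] | order so far=[2, 4, 5]
  pop 6: indeg[0]->0; indeg[1]->1 | ready=[0] | order so far=[2, 4, 5, 6]
  pop 0: indeg[1]->0 | ready=[1] | order so far=[2, 4, 5, 6, 0]
  pop 1: indeg[3]->0 | ready=[3] | order so far=[2, 4, 5, 6, 0, 1]
  pop 3: no out-edges | ready=[] | order so far=[2, 4, 5, 6, 0, 1, 3]
  Result: [2, 4, 5, 6, 0, 1, 3]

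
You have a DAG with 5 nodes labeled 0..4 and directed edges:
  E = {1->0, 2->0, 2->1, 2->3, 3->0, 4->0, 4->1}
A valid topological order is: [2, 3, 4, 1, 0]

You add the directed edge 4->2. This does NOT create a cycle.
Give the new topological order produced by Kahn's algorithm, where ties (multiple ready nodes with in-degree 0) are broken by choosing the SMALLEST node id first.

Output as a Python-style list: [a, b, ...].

Old toposort: [2, 3, 4, 1, 0]
Added edge: 4->2
Position of 4 (2) > position of 2 (0). Must reorder: 4 must now come before 2.
Run Kahn's algorithm (break ties by smallest node id):
  initial in-degrees: [4, 2, 1, 1, 0]
  ready (indeg=0): [4]
  pop 4: indeg[0]->3; indeg[1]->1; indeg[2]->0 | ready=[2] | order so far=[4]
  pop 2: indeg[0]->2; indeg[1]->0; indeg[3]->0 | ready=[1, 3] | order so far=[4, 2]
  pop 1: indeg[0]->1 | ready=[3] | order so far=[4, 2, 1]
  pop 3: indeg[0]->0 | ready=[0] | order so far=[4, 2, 1, 3]
  pop 0: no out-edges | ready=[] | order so far=[4, 2, 1, 3, 0]
  Result: [4, 2, 1, 3, 0]

Answer: [4, 2, 1, 3, 0]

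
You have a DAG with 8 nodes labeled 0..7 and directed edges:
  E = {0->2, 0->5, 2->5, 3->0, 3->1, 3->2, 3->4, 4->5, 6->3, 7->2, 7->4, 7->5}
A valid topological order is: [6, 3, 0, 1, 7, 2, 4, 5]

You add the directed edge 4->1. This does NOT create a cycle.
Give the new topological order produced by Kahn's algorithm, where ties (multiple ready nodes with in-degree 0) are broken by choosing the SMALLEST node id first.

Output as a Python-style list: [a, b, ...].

Answer: [6, 3, 0, 7, 2, 4, 1, 5]

Derivation:
Old toposort: [6, 3, 0, 1, 7, 2, 4, 5]
Added edge: 4->1
Position of 4 (6) > position of 1 (3). Must reorder: 4 must now come before 1.
Run Kahn's algorithm (break ties by smallest node id):
  initial in-degrees: [1, 2, 3, 1, 2, 4, 0, 0]
  ready (indeg=0): [6, 7]
  pop 6: indeg[3]->0 | ready=[3, 7] | order so far=[6]
  pop 3: indeg[0]->0; indeg[1]->1; indeg[2]->2; indeg[4]->1 | ready=[0, 7] | order so far=[6, 3]
  pop 0: indeg[2]->1; indeg[5]->3 | ready=[7] | order so far=[6, 3, 0]
  pop 7: indeg[2]->0; indeg[4]->0; indeg[5]->2 | ready=[2, 4] | order so far=[6, 3, 0, 7]
  pop 2: indeg[5]->1 | ready=[4] | order so far=[6, 3, 0, 7, 2]
  pop 4: indeg[1]->0; indeg[5]->0 | ready=[1, 5] | order so far=[6, 3, 0, 7, 2, 4]
  pop 1: no out-edges | ready=[5] | order so far=[6, 3, 0, 7, 2, 4, 1]
  pop 5: no out-edges | ready=[] | order so far=[6, 3, 0, 7, 2, 4, 1, 5]
  Result: [6, 3, 0, 7, 2, 4, 1, 5]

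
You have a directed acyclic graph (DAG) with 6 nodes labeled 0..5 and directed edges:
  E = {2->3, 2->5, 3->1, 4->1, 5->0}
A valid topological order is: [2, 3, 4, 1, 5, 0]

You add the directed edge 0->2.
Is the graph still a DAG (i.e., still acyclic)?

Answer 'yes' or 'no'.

Answer: no

Derivation:
Given toposort: [2, 3, 4, 1, 5, 0]
Position of 0: index 5; position of 2: index 0
New edge 0->2: backward (u after v in old order)
Backward edge: old toposort is now invalid. Check if this creates a cycle.
Does 2 already reach 0? Reachable from 2: [0, 1, 2, 3, 5]. YES -> cycle!
Still a DAG? no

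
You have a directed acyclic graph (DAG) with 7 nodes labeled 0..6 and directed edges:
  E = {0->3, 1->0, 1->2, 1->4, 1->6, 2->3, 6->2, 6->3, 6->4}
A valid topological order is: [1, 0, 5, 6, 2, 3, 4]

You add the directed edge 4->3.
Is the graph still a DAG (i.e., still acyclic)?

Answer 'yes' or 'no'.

Answer: yes

Derivation:
Given toposort: [1, 0, 5, 6, 2, 3, 4]
Position of 4: index 6; position of 3: index 5
New edge 4->3: backward (u after v in old order)
Backward edge: old toposort is now invalid. Check if this creates a cycle.
Does 3 already reach 4? Reachable from 3: [3]. NO -> still a DAG (reorder needed).
Still a DAG? yes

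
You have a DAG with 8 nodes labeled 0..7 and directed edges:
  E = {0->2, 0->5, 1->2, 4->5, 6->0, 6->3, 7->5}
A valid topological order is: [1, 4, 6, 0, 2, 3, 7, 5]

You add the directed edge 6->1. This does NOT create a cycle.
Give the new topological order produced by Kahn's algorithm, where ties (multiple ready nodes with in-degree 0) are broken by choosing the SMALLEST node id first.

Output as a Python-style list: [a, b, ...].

Answer: [4, 6, 0, 1, 2, 3, 7, 5]

Derivation:
Old toposort: [1, 4, 6, 0, 2, 3, 7, 5]
Added edge: 6->1
Position of 6 (2) > position of 1 (0). Must reorder: 6 must now come before 1.
Run Kahn's algorithm (break ties by smallest node id):
  initial in-degrees: [1, 1, 2, 1, 0, 3, 0, 0]
  ready (indeg=0): [4, 6, 7]
  pop 4: indeg[5]->2 | ready=[6, 7] | order so far=[4]
  pop 6: indeg[0]->0; indeg[1]->0; indeg[3]->0 | ready=[0, 1, 3, 7] | order so far=[4, 6]
  pop 0: indeg[2]->1; indeg[5]->1 | ready=[1, 3, 7] | order so far=[4, 6, 0]
  pop 1: indeg[2]->0 | ready=[2, 3, 7] | order so far=[4, 6, 0, 1]
  pop 2: no out-edges | ready=[3, 7] | order so far=[4, 6, 0, 1, 2]
  pop 3: no out-edges | ready=[7] | order so far=[4, 6, 0, 1, 2, 3]
  pop 7: indeg[5]->0 | ready=[5] | order so far=[4, 6, 0, 1, 2, 3, 7]
  pop 5: no out-edges | ready=[] | order so far=[4, 6, 0, 1, 2, 3, 7, 5]
  Result: [4, 6, 0, 1, 2, 3, 7, 5]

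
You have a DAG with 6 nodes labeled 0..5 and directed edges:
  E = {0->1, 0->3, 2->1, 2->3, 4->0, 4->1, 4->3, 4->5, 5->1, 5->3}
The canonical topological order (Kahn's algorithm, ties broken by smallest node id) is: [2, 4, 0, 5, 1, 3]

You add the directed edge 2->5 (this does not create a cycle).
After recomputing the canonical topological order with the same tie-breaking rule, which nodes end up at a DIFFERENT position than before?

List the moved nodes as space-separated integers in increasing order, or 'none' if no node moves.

Old toposort: [2, 4, 0, 5, 1, 3]
Added edge 2->5
Recompute Kahn (smallest-id tiebreak):
  initial in-degrees: [1, 4, 0, 4, 0, 2]
  ready (indeg=0): [2, 4]
  pop 2: indeg[1]->3; indeg[3]->3; indeg[5]->1 | ready=[4] | order so far=[2]
  pop 4: indeg[0]->0; indeg[1]->2; indeg[3]->2; indeg[5]->0 | ready=[0, 5] | order so far=[2, 4]
  pop 0: indeg[1]->1; indeg[3]->1 | ready=[5] | order so far=[2, 4, 0]
  pop 5: indeg[1]->0; indeg[3]->0 | ready=[1, 3] | order so far=[2, 4, 0, 5]
  pop 1: no out-edges | ready=[3] | order so far=[2, 4, 0, 5, 1]
  pop 3: no out-edges | ready=[] | order so far=[2, 4, 0, 5, 1, 3]
New canonical toposort: [2, 4, 0, 5, 1, 3]
Compare positions:
  Node 0: index 2 -> 2 (same)
  Node 1: index 4 -> 4 (same)
  Node 2: index 0 -> 0 (same)
  Node 3: index 5 -> 5 (same)
  Node 4: index 1 -> 1 (same)
  Node 5: index 3 -> 3 (same)
Nodes that changed position: none

Answer: none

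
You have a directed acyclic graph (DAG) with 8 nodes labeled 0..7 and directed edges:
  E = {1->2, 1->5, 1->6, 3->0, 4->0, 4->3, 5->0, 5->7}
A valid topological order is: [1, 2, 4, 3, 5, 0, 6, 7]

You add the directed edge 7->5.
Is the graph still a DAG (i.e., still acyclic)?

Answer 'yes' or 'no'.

Given toposort: [1, 2, 4, 3, 5, 0, 6, 7]
Position of 7: index 7; position of 5: index 4
New edge 7->5: backward (u after v in old order)
Backward edge: old toposort is now invalid. Check if this creates a cycle.
Does 5 already reach 7? Reachable from 5: [0, 5, 7]. YES -> cycle!
Still a DAG? no

Answer: no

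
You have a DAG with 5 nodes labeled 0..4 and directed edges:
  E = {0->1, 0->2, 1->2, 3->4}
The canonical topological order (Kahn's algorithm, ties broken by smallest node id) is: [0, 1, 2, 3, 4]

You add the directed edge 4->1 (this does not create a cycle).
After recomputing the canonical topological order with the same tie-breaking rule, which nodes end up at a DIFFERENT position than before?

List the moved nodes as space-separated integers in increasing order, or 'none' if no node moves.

Answer: 1 2 3 4

Derivation:
Old toposort: [0, 1, 2, 3, 4]
Added edge 4->1
Recompute Kahn (smallest-id tiebreak):
  initial in-degrees: [0, 2, 2, 0, 1]
  ready (indeg=0): [0, 3]
  pop 0: indeg[1]->1; indeg[2]->1 | ready=[3] | order so far=[0]
  pop 3: indeg[4]->0 | ready=[4] | order so far=[0, 3]
  pop 4: indeg[1]->0 | ready=[1] | order so far=[0, 3, 4]
  pop 1: indeg[2]->0 | ready=[2] | order so far=[0, 3, 4, 1]
  pop 2: no out-edges | ready=[] | order so far=[0, 3, 4, 1, 2]
New canonical toposort: [0, 3, 4, 1, 2]
Compare positions:
  Node 0: index 0 -> 0 (same)
  Node 1: index 1 -> 3 (moved)
  Node 2: index 2 -> 4 (moved)
  Node 3: index 3 -> 1 (moved)
  Node 4: index 4 -> 2 (moved)
Nodes that changed position: 1 2 3 4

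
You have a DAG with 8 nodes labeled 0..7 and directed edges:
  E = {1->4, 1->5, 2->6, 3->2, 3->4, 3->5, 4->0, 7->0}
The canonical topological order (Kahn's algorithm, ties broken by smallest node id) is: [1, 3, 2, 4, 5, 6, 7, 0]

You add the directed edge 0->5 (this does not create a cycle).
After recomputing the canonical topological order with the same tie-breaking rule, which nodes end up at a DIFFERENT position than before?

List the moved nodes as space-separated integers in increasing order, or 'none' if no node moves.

Answer: 0 5 6 7

Derivation:
Old toposort: [1, 3, 2, 4, 5, 6, 7, 0]
Added edge 0->5
Recompute Kahn (smallest-id tiebreak):
  initial in-degrees: [2, 0, 1, 0, 2, 3, 1, 0]
  ready (indeg=0): [1, 3, 7]
  pop 1: indeg[4]->1; indeg[5]->2 | ready=[3, 7] | order so far=[1]
  pop 3: indeg[2]->0; indeg[4]->0; indeg[5]->1 | ready=[2, 4, 7] | order so far=[1, 3]
  pop 2: indeg[6]->0 | ready=[4, 6, 7] | order so far=[1, 3, 2]
  pop 4: indeg[0]->1 | ready=[6, 7] | order so far=[1, 3, 2, 4]
  pop 6: no out-edges | ready=[7] | order so far=[1, 3, 2, 4, 6]
  pop 7: indeg[0]->0 | ready=[0] | order so far=[1, 3, 2, 4, 6, 7]
  pop 0: indeg[5]->0 | ready=[5] | order so far=[1, 3, 2, 4, 6, 7, 0]
  pop 5: no out-edges | ready=[] | order so far=[1, 3, 2, 4, 6, 7, 0, 5]
New canonical toposort: [1, 3, 2, 4, 6, 7, 0, 5]
Compare positions:
  Node 0: index 7 -> 6 (moved)
  Node 1: index 0 -> 0 (same)
  Node 2: index 2 -> 2 (same)
  Node 3: index 1 -> 1 (same)
  Node 4: index 3 -> 3 (same)
  Node 5: index 4 -> 7 (moved)
  Node 6: index 5 -> 4 (moved)
  Node 7: index 6 -> 5 (moved)
Nodes that changed position: 0 5 6 7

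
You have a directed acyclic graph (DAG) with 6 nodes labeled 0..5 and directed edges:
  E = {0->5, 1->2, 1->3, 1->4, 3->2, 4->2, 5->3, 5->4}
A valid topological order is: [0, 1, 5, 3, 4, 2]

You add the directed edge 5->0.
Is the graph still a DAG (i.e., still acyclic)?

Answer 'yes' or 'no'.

Given toposort: [0, 1, 5, 3, 4, 2]
Position of 5: index 2; position of 0: index 0
New edge 5->0: backward (u after v in old order)
Backward edge: old toposort is now invalid. Check if this creates a cycle.
Does 0 already reach 5? Reachable from 0: [0, 2, 3, 4, 5]. YES -> cycle!
Still a DAG? no

Answer: no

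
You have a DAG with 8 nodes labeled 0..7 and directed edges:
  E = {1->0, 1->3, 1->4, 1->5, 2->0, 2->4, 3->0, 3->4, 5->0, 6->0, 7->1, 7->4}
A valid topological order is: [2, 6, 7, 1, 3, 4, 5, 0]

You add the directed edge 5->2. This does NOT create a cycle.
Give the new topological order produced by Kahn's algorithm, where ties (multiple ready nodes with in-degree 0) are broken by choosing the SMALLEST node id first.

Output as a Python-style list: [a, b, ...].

Old toposort: [2, 6, 7, 1, 3, 4, 5, 0]
Added edge: 5->2
Position of 5 (6) > position of 2 (0). Must reorder: 5 must now come before 2.
Run Kahn's algorithm (break ties by smallest node id):
  initial in-degrees: [5, 1, 1, 1, 4, 1, 0, 0]
  ready (indeg=0): [6, 7]
  pop 6: indeg[0]->4 | ready=[7] | order so far=[6]
  pop 7: indeg[1]->0; indeg[4]->3 | ready=[1] | order so far=[6, 7]
  pop 1: indeg[0]->3; indeg[3]->0; indeg[4]->2; indeg[5]->0 | ready=[3, 5] | order so far=[6, 7, 1]
  pop 3: indeg[0]->2; indeg[4]->1 | ready=[5] | order so far=[6, 7, 1, 3]
  pop 5: indeg[0]->1; indeg[2]->0 | ready=[2] | order so far=[6, 7, 1, 3, 5]
  pop 2: indeg[0]->0; indeg[4]->0 | ready=[0, 4] | order so far=[6, 7, 1, 3, 5, 2]
  pop 0: no out-edges | ready=[4] | order so far=[6, 7, 1, 3, 5, 2, 0]
  pop 4: no out-edges | ready=[] | order so far=[6, 7, 1, 3, 5, 2, 0, 4]
  Result: [6, 7, 1, 3, 5, 2, 0, 4]

Answer: [6, 7, 1, 3, 5, 2, 0, 4]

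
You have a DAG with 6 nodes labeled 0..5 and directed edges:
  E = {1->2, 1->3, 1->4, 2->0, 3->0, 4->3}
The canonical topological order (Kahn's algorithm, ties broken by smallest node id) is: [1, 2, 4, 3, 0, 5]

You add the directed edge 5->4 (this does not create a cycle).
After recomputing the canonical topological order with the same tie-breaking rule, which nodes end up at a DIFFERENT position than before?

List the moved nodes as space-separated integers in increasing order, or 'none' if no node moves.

Answer: 0 3 4 5

Derivation:
Old toposort: [1, 2, 4, 3, 0, 5]
Added edge 5->4
Recompute Kahn (smallest-id tiebreak):
  initial in-degrees: [2, 0, 1, 2, 2, 0]
  ready (indeg=0): [1, 5]
  pop 1: indeg[2]->0; indeg[3]->1; indeg[4]->1 | ready=[2, 5] | order so far=[1]
  pop 2: indeg[0]->1 | ready=[5] | order so far=[1, 2]
  pop 5: indeg[4]->0 | ready=[4] | order so far=[1, 2, 5]
  pop 4: indeg[3]->0 | ready=[3] | order so far=[1, 2, 5, 4]
  pop 3: indeg[0]->0 | ready=[0] | order so far=[1, 2, 5, 4, 3]
  pop 0: no out-edges | ready=[] | order so far=[1, 2, 5, 4, 3, 0]
New canonical toposort: [1, 2, 5, 4, 3, 0]
Compare positions:
  Node 0: index 4 -> 5 (moved)
  Node 1: index 0 -> 0 (same)
  Node 2: index 1 -> 1 (same)
  Node 3: index 3 -> 4 (moved)
  Node 4: index 2 -> 3 (moved)
  Node 5: index 5 -> 2 (moved)
Nodes that changed position: 0 3 4 5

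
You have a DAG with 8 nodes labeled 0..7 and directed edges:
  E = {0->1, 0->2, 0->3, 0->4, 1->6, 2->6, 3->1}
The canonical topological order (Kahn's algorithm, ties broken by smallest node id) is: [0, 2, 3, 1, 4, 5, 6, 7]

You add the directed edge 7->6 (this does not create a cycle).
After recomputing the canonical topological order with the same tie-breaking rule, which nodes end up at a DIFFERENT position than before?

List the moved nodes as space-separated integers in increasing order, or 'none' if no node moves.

Answer: 6 7

Derivation:
Old toposort: [0, 2, 3, 1, 4, 5, 6, 7]
Added edge 7->6
Recompute Kahn (smallest-id tiebreak):
  initial in-degrees: [0, 2, 1, 1, 1, 0, 3, 0]
  ready (indeg=0): [0, 5, 7]
  pop 0: indeg[1]->1; indeg[2]->0; indeg[3]->0; indeg[4]->0 | ready=[2, 3, 4, 5, 7] | order so far=[0]
  pop 2: indeg[6]->2 | ready=[3, 4, 5, 7] | order so far=[0, 2]
  pop 3: indeg[1]->0 | ready=[1, 4, 5, 7] | order so far=[0, 2, 3]
  pop 1: indeg[6]->1 | ready=[4, 5, 7] | order so far=[0, 2, 3, 1]
  pop 4: no out-edges | ready=[5, 7] | order so far=[0, 2, 3, 1, 4]
  pop 5: no out-edges | ready=[7] | order so far=[0, 2, 3, 1, 4, 5]
  pop 7: indeg[6]->0 | ready=[6] | order so far=[0, 2, 3, 1, 4, 5, 7]
  pop 6: no out-edges | ready=[] | order so far=[0, 2, 3, 1, 4, 5, 7, 6]
New canonical toposort: [0, 2, 3, 1, 4, 5, 7, 6]
Compare positions:
  Node 0: index 0 -> 0 (same)
  Node 1: index 3 -> 3 (same)
  Node 2: index 1 -> 1 (same)
  Node 3: index 2 -> 2 (same)
  Node 4: index 4 -> 4 (same)
  Node 5: index 5 -> 5 (same)
  Node 6: index 6 -> 7 (moved)
  Node 7: index 7 -> 6 (moved)
Nodes that changed position: 6 7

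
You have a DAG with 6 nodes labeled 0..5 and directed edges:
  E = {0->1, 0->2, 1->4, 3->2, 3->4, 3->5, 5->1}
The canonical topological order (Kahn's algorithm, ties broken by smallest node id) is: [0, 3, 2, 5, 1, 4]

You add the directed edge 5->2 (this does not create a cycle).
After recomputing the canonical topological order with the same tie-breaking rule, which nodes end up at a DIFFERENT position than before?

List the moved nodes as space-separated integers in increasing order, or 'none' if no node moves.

Answer: 1 2 5

Derivation:
Old toposort: [0, 3, 2, 5, 1, 4]
Added edge 5->2
Recompute Kahn (smallest-id tiebreak):
  initial in-degrees: [0, 2, 3, 0, 2, 1]
  ready (indeg=0): [0, 3]
  pop 0: indeg[1]->1; indeg[2]->2 | ready=[3] | order so far=[0]
  pop 3: indeg[2]->1; indeg[4]->1; indeg[5]->0 | ready=[5] | order so far=[0, 3]
  pop 5: indeg[1]->0; indeg[2]->0 | ready=[1, 2] | order so far=[0, 3, 5]
  pop 1: indeg[4]->0 | ready=[2, 4] | order so far=[0, 3, 5, 1]
  pop 2: no out-edges | ready=[4] | order so far=[0, 3, 5, 1, 2]
  pop 4: no out-edges | ready=[] | order so far=[0, 3, 5, 1, 2, 4]
New canonical toposort: [0, 3, 5, 1, 2, 4]
Compare positions:
  Node 0: index 0 -> 0 (same)
  Node 1: index 4 -> 3 (moved)
  Node 2: index 2 -> 4 (moved)
  Node 3: index 1 -> 1 (same)
  Node 4: index 5 -> 5 (same)
  Node 5: index 3 -> 2 (moved)
Nodes that changed position: 1 2 5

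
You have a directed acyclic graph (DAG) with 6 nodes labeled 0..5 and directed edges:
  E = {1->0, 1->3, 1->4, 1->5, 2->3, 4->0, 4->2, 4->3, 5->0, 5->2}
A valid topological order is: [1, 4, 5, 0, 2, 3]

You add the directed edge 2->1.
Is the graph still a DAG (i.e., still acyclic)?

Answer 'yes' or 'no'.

Answer: no

Derivation:
Given toposort: [1, 4, 5, 0, 2, 3]
Position of 2: index 4; position of 1: index 0
New edge 2->1: backward (u after v in old order)
Backward edge: old toposort is now invalid. Check if this creates a cycle.
Does 1 already reach 2? Reachable from 1: [0, 1, 2, 3, 4, 5]. YES -> cycle!
Still a DAG? no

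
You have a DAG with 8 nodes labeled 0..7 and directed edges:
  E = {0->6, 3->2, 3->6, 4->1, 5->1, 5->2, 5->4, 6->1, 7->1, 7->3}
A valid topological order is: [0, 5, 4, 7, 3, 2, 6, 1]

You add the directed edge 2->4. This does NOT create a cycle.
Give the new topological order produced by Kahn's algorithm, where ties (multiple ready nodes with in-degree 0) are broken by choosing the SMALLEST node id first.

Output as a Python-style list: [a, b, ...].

Answer: [0, 5, 7, 3, 2, 4, 6, 1]

Derivation:
Old toposort: [0, 5, 4, 7, 3, 2, 6, 1]
Added edge: 2->4
Position of 2 (5) > position of 4 (2). Must reorder: 2 must now come before 4.
Run Kahn's algorithm (break ties by smallest node id):
  initial in-degrees: [0, 4, 2, 1, 2, 0, 2, 0]
  ready (indeg=0): [0, 5, 7]
  pop 0: indeg[6]->1 | ready=[5, 7] | order so far=[0]
  pop 5: indeg[1]->3; indeg[2]->1; indeg[4]->1 | ready=[7] | order so far=[0, 5]
  pop 7: indeg[1]->2; indeg[3]->0 | ready=[3] | order so far=[0, 5, 7]
  pop 3: indeg[2]->0; indeg[6]->0 | ready=[2, 6] | order so far=[0, 5, 7, 3]
  pop 2: indeg[4]->0 | ready=[4, 6] | order so far=[0, 5, 7, 3, 2]
  pop 4: indeg[1]->1 | ready=[6] | order so far=[0, 5, 7, 3, 2, 4]
  pop 6: indeg[1]->0 | ready=[1] | order so far=[0, 5, 7, 3, 2, 4, 6]
  pop 1: no out-edges | ready=[] | order so far=[0, 5, 7, 3, 2, 4, 6, 1]
  Result: [0, 5, 7, 3, 2, 4, 6, 1]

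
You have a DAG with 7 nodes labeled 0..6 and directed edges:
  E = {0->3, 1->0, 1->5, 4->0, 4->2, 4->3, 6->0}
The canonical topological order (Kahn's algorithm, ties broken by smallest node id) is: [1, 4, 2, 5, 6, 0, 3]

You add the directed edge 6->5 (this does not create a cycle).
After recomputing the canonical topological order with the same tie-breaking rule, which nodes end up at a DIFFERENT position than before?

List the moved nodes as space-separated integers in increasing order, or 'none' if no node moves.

Old toposort: [1, 4, 2, 5, 6, 0, 3]
Added edge 6->5
Recompute Kahn (smallest-id tiebreak):
  initial in-degrees: [3, 0, 1, 2, 0, 2, 0]
  ready (indeg=0): [1, 4, 6]
  pop 1: indeg[0]->2; indeg[5]->1 | ready=[4, 6] | order so far=[1]
  pop 4: indeg[0]->1; indeg[2]->0; indeg[3]->1 | ready=[2, 6] | order so far=[1, 4]
  pop 2: no out-edges | ready=[6] | order so far=[1, 4, 2]
  pop 6: indeg[0]->0; indeg[5]->0 | ready=[0, 5] | order so far=[1, 4, 2, 6]
  pop 0: indeg[3]->0 | ready=[3, 5] | order so far=[1, 4, 2, 6, 0]
  pop 3: no out-edges | ready=[5] | order so far=[1, 4, 2, 6, 0, 3]
  pop 5: no out-edges | ready=[] | order so far=[1, 4, 2, 6, 0, 3, 5]
New canonical toposort: [1, 4, 2, 6, 0, 3, 5]
Compare positions:
  Node 0: index 5 -> 4 (moved)
  Node 1: index 0 -> 0 (same)
  Node 2: index 2 -> 2 (same)
  Node 3: index 6 -> 5 (moved)
  Node 4: index 1 -> 1 (same)
  Node 5: index 3 -> 6 (moved)
  Node 6: index 4 -> 3 (moved)
Nodes that changed position: 0 3 5 6

Answer: 0 3 5 6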